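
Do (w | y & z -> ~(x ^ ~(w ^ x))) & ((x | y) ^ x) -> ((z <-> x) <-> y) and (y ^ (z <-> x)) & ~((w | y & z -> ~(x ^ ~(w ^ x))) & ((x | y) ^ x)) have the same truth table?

not equivalent

x  y  z  w  |  φ  ψ
F  F  F  F  |  T  T
F  F  F  T  |  T  T
F  F  T  F  |  T  F
F  F  T  T  |  T  F
F  T  F  F  |  T  F
F  T  F  T  |  T  F
F  T  T  F  |  T  T
F  T  T  T  |  F  F
T  F  F  F  |  T  F
T  F  F  T  |  T  F
T  F  T  F  |  T  T
T  F  T  T  |  T  T
T  T  F  F  |  T  T
T  T  F  T  |  T  T
T  T  T  F  |  T  F
T  T  T  T  |  T  F
The columns differ at x=F, y=F, z=T, w=F (φ=T, ψ=F), so they are not equivalent.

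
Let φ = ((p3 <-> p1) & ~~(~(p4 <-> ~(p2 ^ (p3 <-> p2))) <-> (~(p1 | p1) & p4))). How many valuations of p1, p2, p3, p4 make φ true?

6

  p1     p2     p3     p4      (p3 <-> p1)  (p3 <-> p2)  (p2 ^ (p3 <-> p2))  ~(p2 ^ (p3 <-> p2))  (p4 <-> ~(p2 ^ (p3 <-> p2)))  (p1 | p1)  ~(p1 | p1)  (~(p1 | p1) & p4)    φ  
 True   True   True   True         True         True           False                 True                     True                 True      False           False         True
 True   True   True  False         True         True           False                 True                    False                 True      False           False        False
 True   True  False   True        False        False            True                False                    False                 True      False           False        False
 True   True  False  False        False        False            True                False                     True                 True      False           False        False
 True  False   True   True         True        False           False                 True                     True                 True      False           False         True
 True  False   True  False         True        False           False                 True                    False                 True      False           False        False
 True  False  False   True        False         True            True                False                    False                 True      False           False        False
 True  False  False  False        False         True            True                False                     True                 True      False           False        False
False   True   True   True        False         True           False                 True                     True                False       True            True        False
False   True   True  False        False         True           False                 True                    False                False       True           False        False
False   True  False   True         True        False            True                False                    False                False       True            True         True
False   True  False  False         True        False            True                False                     True                False       True           False         True
False  False   True   True        False        False           False                 True                     True                False       True            True        False
False  False   True  False        False        False           False                 True                    False                False       True           False        False
False  False  False   True         True         True            True                False                    False                False       True            True         True
False  False  False  False         True         True            True                False                     True                False       True           False         True
The formula is true on 6 of the 16 rows.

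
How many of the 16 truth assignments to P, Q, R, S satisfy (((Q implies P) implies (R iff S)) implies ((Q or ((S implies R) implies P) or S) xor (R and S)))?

11

P | Q | R | S || φ
T | T | T | T || F
T | T | T | F || T
T | T | F | T || T
T | T | F | F || T
T | F | T | T || F
T | F | T | F || T
T | F | F | T || T
T | F | F | F || T
F | T | T | T || F
F | T | T | F || T
F | T | F | T || T
F | T | F | F || T
F | F | T | T || F
F | F | T | F || T
F | F | F | T || T
F | F | F | F || F
The formula is true on 11 of the 16 rows.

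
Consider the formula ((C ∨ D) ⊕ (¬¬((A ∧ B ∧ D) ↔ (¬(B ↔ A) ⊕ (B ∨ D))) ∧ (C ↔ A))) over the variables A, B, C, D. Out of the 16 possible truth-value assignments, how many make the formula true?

A  B  C  D  |  (C ∨ D)  (A ∧ B ∧ D)  (B ↔ A)  ¬(B ↔ A)  (B ∨ D)  (¬(B ↔ A) ⊕ (B ∨ D))  (C ↔ A)  φ
F  F  F  F  |     F          F          T        F         F              F               T     T
F  F  F  T  |     T          F          T        F         T              T               T     T
F  F  T  F  |     T          F          T        F         F              F               F     T
F  F  T  T  |     T          F          T        F         T              T               F     T
F  T  F  F  |     F          F          F        T         T              F               T     T
F  T  F  T  |     T          F          F        T         T              F               T     F
F  T  T  F  |     T          F          F        T         T              F               F     T
F  T  T  T  |     T          F          F        T         T              F               F     T
T  F  F  F  |     F          F          F        T         F              T               F     F
T  F  F  T  |     T          F          F        T         T              F               F     T
T  F  T  F  |     T          F          F        T         F              T               T     T
T  F  T  T  |     T          F          F        T         T              F               T     F
T  T  F  F  |     F          F          T        F         T              T               F     F
T  T  F  T  |     T          T          T        F         T              T               F     T
T  T  T  F  |     T          F          T        F         T              T               T     T
T  T  T  T  |     T          T          T        F         T              T               T     F
The formula is true on 11 of the 16 rows.

11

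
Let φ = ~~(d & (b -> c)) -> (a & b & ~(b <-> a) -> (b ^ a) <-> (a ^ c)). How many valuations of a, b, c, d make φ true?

a | b | c | d | (b -> c) | (d & (b -> c)) | ~(d & (b -> c)) | ~~(d & (b -> c)) | (a & b) | (b <-> a) | ~(b <-> a) | ((a & b) & ~(b <-> a)) | (b ^ a) | (a ^ c) | φ
- | - | - | - | -------- | -------------- | --------------- | ---------------- | ------- | --------- | ---------- | ---------------------- | ------- | ------- | -
T | T | T | T |    T     |       T        |        F        |        T         |    T    |     T     |     F      |           F            |    F    |    F    | F
T | T | T | F |    T     |       F        |        T        |        F         |    T    |     T     |     F      |           F            |    F    |    F    | T
T | T | F | T |    F     |       F        |        T        |        F         |    T    |     T     |     F      |           F            |    F    |    T    | T
T | T | F | F |    F     |       F        |        T        |        F         |    T    |     T     |     F      |           F            |    F    |    T    | T
T | F | T | T |    T     |       T        |        F        |        T         |    F    |     F     |     T      |           F            |    T    |    F    | F
T | F | T | F |    T     |       F        |        T        |        F         |    F    |     F     |     T      |           F            |    T    |    F    | T
T | F | F | T |    T     |       T        |        F        |        T         |    F    |     F     |     T      |           F            |    T    |    T    | T
T | F | F | F |    T     |       F        |        T        |        F         |    F    |     F     |     T      |           F            |    T    |    T    | T
F | T | T | T |    T     |       T        |        F        |        T         |    F    |     F     |     T      |           F            |    T    |    T    | T
F | T | T | F |    T     |       F        |        T        |        F         |    F    |     F     |     T      |           F            |    T    |    T    | T
F | T | F | T |    F     |       F        |        T        |        F         |    F    |     F     |     T      |           F            |    T    |    F    | T
F | T | F | F |    F     |       F        |        T        |        F         |    F    |     F     |     T      |           F            |    T    |    F    | T
F | F | T | T |    T     |       T        |        F        |        T         |    F    |     T     |     F      |           F            |    F    |    T    | T
F | F | T | F |    T     |       F        |        T        |        F         |    F    |     T     |     F      |           F            |    F    |    T    | T
F | F | F | T |    T     |       T        |        F        |        T         |    F    |     T     |     F      |           F            |    F    |    F    | F
F | F | F | F |    T     |       F        |        T        |        F         |    F    |     T     |     F      |           F            |    F    |    F    | T
The formula is true on 13 of the 16 rows.

13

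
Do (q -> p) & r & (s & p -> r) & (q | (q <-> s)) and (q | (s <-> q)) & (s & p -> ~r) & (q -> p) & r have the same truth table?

not equivalent

p | q | r | s | φ | ψ
- | - | - | - | - | -
T | T | T | T | T | F
T | T | T | F | T | T
T | T | F | T | F | F
T | T | F | F | F | F
T | F | T | T | F | F
T | F | T | F | T | T
T | F | F | T | F | F
T | F | F | F | F | F
F | T | T | T | F | F
F | T | T | F | F | F
F | T | F | T | F | F
F | T | F | F | F | F
F | F | T | T | F | F
F | F | T | F | T | T
F | F | F | T | F | F
F | F | F | F | F | F
The columns differ at p=T, q=T, r=T, s=T (φ=T, ψ=F), so they are not equivalent.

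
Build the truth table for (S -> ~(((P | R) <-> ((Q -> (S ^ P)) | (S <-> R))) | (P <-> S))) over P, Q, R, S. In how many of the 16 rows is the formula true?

10

P | Q | R | S | φ
- | - | - | - | -
F | F | F | F | T
F | F | F | T | T
F | F | T | F | T
F | F | T | T | F
F | T | F | F | T
F | T | F | T | T
F | T | T | F | T
F | T | T | T | F
T | F | F | F | T
T | F | F | T | F
T | F | T | F | T
T | F | T | T | F
T | T | F | F | T
T | T | F | T | F
T | T | T | F | T
T | T | T | T | F
The formula is true on 10 of the 16 rows.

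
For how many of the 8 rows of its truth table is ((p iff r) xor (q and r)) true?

p  q  r  |  (p iff r)  (q and r)  ((p iff r) xor (q and r))
1  1  1  |      1          1                  0            
1  1  0  |      0          0                  0            
1  0  1  |      1          0                  1            
1  0  0  |      0          0                  0            
0  1  1  |      0          1                  1            
0  1  0  |      1          0                  1            
0  0  1  |      0          0                  0            
0  0  0  |      1          0                  1            
The formula is true on 4 of the 8 rows.

4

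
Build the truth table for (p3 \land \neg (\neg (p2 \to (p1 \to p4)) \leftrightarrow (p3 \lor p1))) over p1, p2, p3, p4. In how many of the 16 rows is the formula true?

7

p1 | p2 | p3 | p4 | (p1 \to p4) | (p2 \to (p1 \to p4)) | \neg (p2 \to (p1 \to p4)) | (p3 \lor p1) | φ
-- | -- | -- | -- | ----------- | -------------------- | ------------------------- | ------------ | -
T  | T  | T  | T  |      T      |          T           |             F             |      T       | T
T  | T  | T  | F  |      F      |          F           |             T             |      T       | F
T  | T  | F  | T  |      T      |          T           |             F             |      T       | F
T  | T  | F  | F  |      F      |          F           |             T             |      T       | F
T  | F  | T  | T  |      T      |          T           |             F             |      T       | T
T  | F  | T  | F  |      F      |          T           |             F             |      T       | T
T  | F  | F  | T  |      T      |          T           |             F             |      T       | F
T  | F  | F  | F  |      F      |          T           |             F             |      T       | F
F  | T  | T  | T  |      T      |          T           |             F             |      T       | T
F  | T  | T  | F  |      T      |          T           |             F             |      T       | T
F  | T  | F  | T  |      T      |          T           |             F             |      F       | F
F  | T  | F  | F  |      T      |          T           |             F             |      F       | F
F  | F  | T  | T  |      T      |          T           |             F             |      T       | T
F  | F  | T  | F  |      T      |          T           |             F             |      T       | T
F  | F  | F  | T  |      T      |          T           |             F             |      F       | F
F  | F  | F  | F  |      T      |          T           |             F             |      F       | F
The formula is true on 7 of the 16 rows.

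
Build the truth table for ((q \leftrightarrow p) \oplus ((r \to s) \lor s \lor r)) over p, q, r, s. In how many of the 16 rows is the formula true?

8

p | q | r | s || (q \leftrightarrow p) | (r \to s) | ((r \to s) \lor s \lor r) | φ
0 | 0 | 0 | 0 ||           1           |     1     |             1             | 0
0 | 0 | 0 | 1 ||           1           |     1     |             1             | 0
0 | 0 | 1 | 0 ||           1           |     0     |             1             | 0
0 | 0 | 1 | 1 ||           1           |     1     |             1             | 0
0 | 1 | 0 | 0 ||           0           |     1     |             1             | 1
0 | 1 | 0 | 1 ||           0           |     1     |             1             | 1
0 | 1 | 1 | 0 ||           0           |     0     |             1             | 1
0 | 1 | 1 | 1 ||           0           |     1     |             1             | 1
1 | 0 | 0 | 0 ||           0           |     1     |             1             | 1
1 | 0 | 0 | 1 ||           0           |     1     |             1             | 1
1 | 0 | 1 | 0 ||           0           |     0     |             1             | 1
1 | 0 | 1 | 1 ||           0           |     1     |             1             | 1
1 | 1 | 0 | 0 ||           1           |     1     |             1             | 0
1 | 1 | 0 | 1 ||           1           |     1     |             1             | 0
1 | 1 | 1 | 0 ||           1           |     0     |             1             | 0
1 | 1 | 1 | 1 ||           1           |     1     |             1             | 0
The formula is true on 8 of the 16 rows.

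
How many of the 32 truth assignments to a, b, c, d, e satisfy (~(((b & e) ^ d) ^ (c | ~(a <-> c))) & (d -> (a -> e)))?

12

a | b | c | d | e | φ
- | - | - | - | - | -
T | T | T | T | T | F
T | T | T | T | F | F
T | T | T | F | T | T
T | T | T | F | F | F
T | T | F | T | T | F
T | T | F | T | F | F
T | T | F | F | T | T
T | T | F | F | F | F
T | F | T | T | T | T
T | F | T | T | F | F
T | F | T | F | T | F
T | F | T | F | F | F
T | F | F | T | T | T
T | F | F | T | F | F
T | F | F | F | T | F
T | F | F | F | F | F
F | T | T | T | T | F
F | T | T | T | F | T
F | T | T | F | T | T
F | T | T | F | F | F
F | T | F | T | T | T
F | T | F | T | F | F
F | T | F | F | T | F
F | T | F | F | F | T
F | F | T | T | T | T
F | F | T | T | F | T
F | F | T | F | T | F
F | F | T | F | F | F
F | F | F | T | T | F
F | F | F | T | F | F
F | F | F | F | T | T
F | F | F | F | F | T
The formula is true on 12 of the 32 rows.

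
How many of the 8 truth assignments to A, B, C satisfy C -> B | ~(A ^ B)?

7

A  B  C     (C -> (B | ~(A ^ B)))
T  T  T               T          
T  T  F               T          
T  F  T               F          
T  F  F               T          
F  T  T               T          
F  T  F               T          
F  F  T               T          
F  F  F               T          
The formula is true on 7 of the 8 rows.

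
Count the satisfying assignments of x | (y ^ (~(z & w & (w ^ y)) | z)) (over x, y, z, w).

x  y  z  w  |  φ
1  1  1  1  |  1
1  1  1  0  |  1
1  1  0  1  |  1
1  1  0  0  |  1
1  0  1  1  |  1
1  0  1  0  |  1
1  0  0  1  |  1
1  0  0  0  |  1
0  1  1  1  |  0
0  1  1  0  |  0
0  1  0  1  |  0
0  1  0  0  |  0
0  0  1  1  |  1
0  0  1  0  |  1
0  0  0  1  |  1
0  0  0  0  |  1
The formula is true on 12 of the 16 rows.

12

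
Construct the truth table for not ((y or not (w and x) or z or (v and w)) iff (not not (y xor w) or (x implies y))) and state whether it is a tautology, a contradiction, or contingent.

  x   |   y   |   z   |   w   |   v   ||   φ  
False | False | False | False | False || False
False | False | False | False |  True || False
False | False | False |  True | False || False
False | False | False |  True |  True || False
False | False |  True | False | False || False
False | False |  True | False |  True || False
False | False |  True |  True | False || False
False | False |  True |  True |  True || False
False |  True | False | False | False || False
False |  True | False | False |  True || False
False |  True | False |  True | False || False
False |  True | False |  True |  True || False
False |  True |  True | False | False || False
False |  True |  True | False |  True || False
False |  True |  True |  True | False || False
False |  True |  True |  True |  True || False
 True | False | False | False | False ||  True
 True | False | False | False |  True ||  True
 True | False | False |  True | False ||  True
 True | False | False |  True |  True || False
 True | False |  True | False | False ||  True
 True | False |  True | False |  True ||  True
 True | False |  True |  True | False || False
 True | False |  True |  True |  True || False
 True |  True | False | False | False || False
 True |  True | False | False |  True || False
 True |  True | False |  True | False || False
 True |  True | False |  True |  True || False
 True |  True |  True | False | False || False
 True |  True |  True | False |  True || False
 True |  True |  True |  True | False || False
 True |  True |  True |  True |  True || False
5 of 32 rows are True, so the formula is contingent.

contingent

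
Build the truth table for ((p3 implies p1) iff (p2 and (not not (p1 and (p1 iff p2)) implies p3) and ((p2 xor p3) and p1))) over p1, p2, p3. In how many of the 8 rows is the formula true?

2

  p1     p2     p3   |    φ  
False  False  False  |  False
False  False   True  |   True
False   True  False  |  False
False   True   True  |   True
 True  False  False  |  False
 True  False   True  |  False
 True   True  False  |  False
 True   True   True  |  False
The formula is true on 2 of the 8 rows.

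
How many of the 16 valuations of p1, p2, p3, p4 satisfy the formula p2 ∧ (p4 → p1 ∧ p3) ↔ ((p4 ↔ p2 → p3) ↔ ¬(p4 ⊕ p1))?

9

  p1  |   p2  |   p3  |   p4  || (p1 ∧ p3) | (p4 → (p1 ∧ p3)) | (p2 ∧ (p4 → (p1 ∧ p3))) | (p2 → p3) | (p4 ↔ (p2 → p3)) | (p4 ⊕ p1) | ¬(p4 ⊕ p1) |   φ  
 True |  True |  True |  True ||    True   |       True       |           True          |    True   |       True       |   False   |    True    |  True
 True |  True |  True | False ||    True   |       True       |           True          |    True   |      False       |    True   |   False    |  True
 True |  True | False |  True ||   False   |      False       |          False          |   False   |      False       |   False   |    True    |  True
 True |  True | False | False ||   False   |       True       |           True          |   False   |       True       |    True   |   False    | False
 True | False |  True |  True ||    True   |       True       |          False          |    True   |       True       |   False   |    True    | False
 True | False |  True | False ||    True   |       True       |          False          |    True   |      False       |    True   |   False    | False
 True | False | False |  True ||   False   |      False       |          False          |    True   |       True       |   False   |    True    | False
 True | False | False | False ||   False   |       True       |          False          |    True   |      False       |    True   |   False    | False
False |  True |  True |  True ||   False   |      False       |          False          |    True   |       True       |    True   |   False    |  True
False |  True |  True | False ||   False   |       True       |           True          |    True   |      False       |   False   |    True    | False
False |  True | False |  True ||   False   |      False       |          False          |   False   |      False       |    True   |   False    | False
False |  True | False | False ||   False   |       True       |           True          |   False   |       True       |   False   |    True    |  True
False | False |  True |  True ||   False   |      False       |          False          |    True   |       True       |    True   |   False    |  True
False | False |  True | False ||   False   |       True       |          False          |    True   |      False       |   False   |    True    |  True
False | False | False |  True ||   False   |      False       |          False          |    True   |       True       |    True   |   False    |  True
False | False | False | False ||   False   |       True       |          False          |    True   |      False       |   False   |    True    |  True
The formula is true on 9 of the 16 rows.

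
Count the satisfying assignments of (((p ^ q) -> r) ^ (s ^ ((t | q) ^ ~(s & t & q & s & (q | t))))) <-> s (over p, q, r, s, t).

p | q | r | s | t || φ
T | T | T | T | T || T
T | T | T | T | F || F
T | T | T | F | T || F
T | T | T | F | F || F
T | T | F | T | T || T
T | T | F | T | F || F
T | T | F | F | T || F
T | T | F | F | F || F
T | F | T | T | T || F
T | F | T | T | F || T
T | F | T | F | T || F
T | F | T | F | F || T
T | F | F | T | T || T
T | F | F | T | F || F
T | F | F | F | T || T
T | F | F | F | F || F
F | T | T | T | T || T
F | T | T | T | F || F
F | T | T | F | T || F
F | T | T | F | F || F
F | T | F | T | T || F
F | T | F | T | F || T
F | T | F | F | T || T
F | T | F | F | F || T
F | F | T | T | T || F
F | F | T | T | F || T
F | F | T | F | T || F
F | F | T | F | F || T
F | F | F | T | T || F
F | F | F | T | F || T
F | F | F | F | T || F
F | F | F | F | F || T
The formula is true on 14 of the 32 rows.

14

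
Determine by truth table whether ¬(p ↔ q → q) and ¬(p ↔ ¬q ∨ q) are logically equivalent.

equivalent

p | q | φ | ψ
- | - | - | -
1 | 1 | 0 | 0
1 | 0 | 0 | 0
0 | 1 | 1 | 1
0 | 0 | 1 | 1
The columns for φ and ψ agree on every row, so they are logically equivalent.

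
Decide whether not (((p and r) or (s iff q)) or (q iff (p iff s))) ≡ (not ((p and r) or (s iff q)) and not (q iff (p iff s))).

p  q  r  s  |  φ  ψ
F  F  F  F  |  F  F
F  F  F  T  |  F  F
F  F  T  F  |  F  F
F  F  T  T  |  F  F
F  T  F  F  |  F  F
F  T  F  T  |  F  F
F  T  T  F  |  F  F
F  T  T  T  |  F  F
T  F  F  F  |  F  F
T  F  F  T  |  T  T
T  F  T  F  |  F  F
T  F  T  T  |  F  F
T  T  F  F  |  T  T
T  T  F  T  |  F  F
T  T  T  F  |  F  F
T  T  T  T  |  F  F
The columns for φ and ψ agree on every row, so they are logically equivalent.

equivalent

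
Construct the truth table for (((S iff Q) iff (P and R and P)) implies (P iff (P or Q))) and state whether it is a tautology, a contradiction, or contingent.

P  Q  R  S  |  φ
T  T  T  T  |  T
T  T  T  F  |  T
T  T  F  T  |  T
T  T  F  F  |  T
T  F  T  T  |  T
T  F  T  F  |  T
T  F  F  T  |  T
T  F  F  F  |  T
F  T  T  T  |  T
F  T  T  F  |  F
F  T  F  T  |  T
F  T  F  F  |  F
F  F  T  T  |  T
F  F  T  F  |  T
F  F  F  T  |  T
F  F  F  F  |  T
14 of 16 rows are T, so the formula is contingent.

contingent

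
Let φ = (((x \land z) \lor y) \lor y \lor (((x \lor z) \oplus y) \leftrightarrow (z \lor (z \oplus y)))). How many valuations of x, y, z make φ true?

  x   |   y   |   z   |   φ  
----- | ----- | ----- | -----
False | False | False |  True
False | False |  True |  True
False |  True | False |  True
False |  True |  True |  True
 True | False | False | False
 True | False |  True |  True
 True |  True | False |  True
 True |  True |  True |  True
The formula is true on 7 of the 8 rows.

7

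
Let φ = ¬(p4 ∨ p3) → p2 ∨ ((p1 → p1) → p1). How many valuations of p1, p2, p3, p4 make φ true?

15

p1  p2  p3  p4  |  (p4 ∨ p3)  ¬(p4 ∨ p3)  (p1 → p1)  ((p1 → p1) → p1)  (p2 ∨ ((p1 → p1) → p1))  φ
0   0   0   0   |      0          1           1             0                     0             0
0   0   0   1   |      1          0           1             0                     0             1
0   0   1   0   |      1          0           1             0                     0             1
0   0   1   1   |      1          0           1             0                     0             1
0   1   0   0   |      0          1           1             0                     1             1
0   1   0   1   |      1          0           1             0                     1             1
0   1   1   0   |      1          0           1             0                     1             1
0   1   1   1   |      1          0           1             0                     1             1
1   0   0   0   |      0          1           1             1                     1             1
1   0   0   1   |      1          0           1             1                     1             1
1   0   1   0   |      1          0           1             1                     1             1
1   0   1   1   |      1          0           1             1                     1             1
1   1   0   0   |      0          1           1             1                     1             1
1   1   0   1   |      1          0           1             1                     1             1
1   1   1   0   |      1          0           1             1                     1             1
1   1   1   1   |      1          0           1             1                     1             1
The formula is true on 15 of the 16 rows.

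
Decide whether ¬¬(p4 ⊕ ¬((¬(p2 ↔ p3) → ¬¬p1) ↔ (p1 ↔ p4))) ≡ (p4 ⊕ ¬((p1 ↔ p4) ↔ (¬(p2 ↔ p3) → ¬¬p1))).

  p1     p2     p3     p4   |    φ      ψ  
False  False  False  False  |  False  False
False  False  False   True  |  False  False
False  False   True  False  |   True   True
False  False   True   True  |   True   True
False   True  False  False  |   True   True
False   True  False   True  |   True   True
False   True   True  False  |  False  False
False   True   True   True  |  False  False
 True  False  False  False  |   True   True
 True  False  False   True  |   True   True
 True  False   True  False  |   True   True
 True  False   True   True  |   True   True
 True   True  False  False  |   True   True
 True   True  False   True  |   True   True
 True   True   True  False  |   True   True
 True   True   True   True  |   True   True
The columns for φ and ψ agree on every row, so they are logically equivalent.

equivalent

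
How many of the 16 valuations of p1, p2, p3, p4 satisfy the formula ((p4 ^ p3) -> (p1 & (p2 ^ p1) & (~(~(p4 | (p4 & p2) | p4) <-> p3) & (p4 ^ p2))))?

p1  p2  p3  p4     (p4 ^ p3)  (p2 ^ p1)  (p4 & p2)  (p4 | (p4 & p2) | p4)  ~(p4 | (p4 & p2) | p4)  (p4 ^ p2)  φ
F   F   F   F          F          F          F                F                      T                 F      T
F   F   F   T          T          F          F                T                      F                 T      F
F   F   T   F          T          F          F                F                      T                 F      F
F   F   T   T          F          F          F                T                      F                 T      T
F   T   F   F          F          T          F                F                      T                 T      T
F   T   F   T          T          T          T                T                      F                 F      F
F   T   T   F          T          T          F                F                      T                 T      F
F   T   T   T          F          T          T                T                      F                 F      T
T   F   F   F          F          T          F                F                      T                 F      T
T   F   F   T          T          T          F                T                      F                 T      F
T   F   T   F          T          T          F                F                      T                 F      F
T   F   T   T          F          T          F                T                      F                 T      T
T   T   F   F          F          F          F                F                      T                 T      T
T   T   F   T          T          F          T                T                      F                 F      F
T   T   T   F          T          F          F                F                      T                 T      F
T   T   T   T          F          F          T                T                      F                 F      T
The formula is true on 8 of the 16 rows.

8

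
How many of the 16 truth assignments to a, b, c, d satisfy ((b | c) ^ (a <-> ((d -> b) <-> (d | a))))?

a  b  c  d     (b | c)  (d -> b)  (d | a)  ((d -> b) <-> (d | a))  φ
T  T  T  T        T        T         T               T             F
T  T  T  F        T        T         T               T             F
T  T  F  T        T        T         T               T             F
T  T  F  F        T        T         T               T             F
T  F  T  T        T        F         T               F             T
T  F  T  F        T        T         T               T             F
T  F  F  T        F        F         T               F             F
T  F  F  F        F        T         T               T             T
F  T  T  T        T        T         T               T             T
F  T  T  F        T        T         F               F             F
F  T  F  T        T        T         T               T             T
F  T  F  F        T        T         F               F             F
F  F  T  T        T        F         T               F             F
F  F  T  F        T        T         F               F             F
F  F  F  T        F        F         T               F             T
F  F  F  F        F        T         F               F             T
The formula is true on 6 of the 16 rows.

6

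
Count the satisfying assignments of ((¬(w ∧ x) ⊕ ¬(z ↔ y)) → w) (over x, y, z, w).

x | y | z | w | (w ∧ x) | ¬(w ∧ x) | (z ↔ y) | ¬(z ↔ y) | (¬(w ∧ x) ⊕ ¬(z ↔ y)) | ((¬(w ∧ x) ⊕ ¬(z ↔ y)) → w)
- | - | - | - | ------- | -------- | ------- | -------- | --------------------- | ---------------------------
T | T | T | T |    T    |    F     |    T    |    F     |           F           |              T             
T | T | T | F |    F    |    T     |    T    |    F     |           T           |              F             
T | T | F | T |    T    |    F     |    F    |    T     |           T           |              T             
T | T | F | F |    F    |    T     |    F    |    T     |           F           |              T             
T | F | T | T |    T    |    F     |    F    |    T     |           T           |              T             
T | F | T | F |    F    |    T     |    F    |    T     |           F           |              T             
T | F | F | T |    T    |    F     |    T    |    F     |           F           |              T             
T | F | F | F |    F    |    T     |    T    |    F     |           T           |              F             
F | T | T | T |    F    |    T     |    T    |    F     |           T           |              T             
F | T | T | F |    F    |    T     |    T    |    F     |           T           |              F             
F | T | F | T |    F    |    T     |    F    |    T     |           F           |              T             
F | T | F | F |    F    |    T     |    F    |    T     |           F           |              T             
F | F | T | T |    F    |    T     |    F    |    T     |           F           |              T             
F | F | T | F |    F    |    T     |    F    |    T     |           F           |              T             
F | F | F | T |    F    |    T     |    T    |    F     |           T           |              T             
F | F | F | F |    F    |    T     |    T    |    F     |           T           |              F             
The formula is true on 12 of the 16 rows.

12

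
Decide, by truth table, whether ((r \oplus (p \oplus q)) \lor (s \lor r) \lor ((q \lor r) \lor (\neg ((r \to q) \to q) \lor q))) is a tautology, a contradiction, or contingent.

p  q  r  s  |  (p \oplus q)  (r \oplus (p \oplus q))  (s \lor r)  (q \lor r)  (r \to q)  ((r \to q) \to q)  \neg ((r \to q) \to q)  φ
T  T  T  T  |       F                   T                 T           T           T              T                    F             T
T  T  T  F  |       F                   T                 T           T           T              T                    F             T
T  T  F  T  |       F                   F                 T           T           T              T                    F             T
T  T  F  F  |       F                   F                 F           T           T              T                    F             T
T  F  T  T  |       T                   F                 T           T           F              T                    F             T
T  F  T  F  |       T                   F                 T           T           F              T                    F             T
T  F  F  T  |       T                   T                 T           F           T              F                    T             T
T  F  F  F  |       T                   T                 F           F           T              F                    T             T
F  T  T  T  |       T                   F                 T           T           T              T                    F             T
F  T  T  F  |       T                   F                 T           T           T              T                    F             T
F  T  F  T  |       T                   T                 T           T           T              T                    F             T
F  T  F  F  |       T                   T                 F           T           T              T                    F             T
F  F  T  T  |       F                   T                 T           T           F              T                    F             T
F  F  T  F  |       F                   T                 T           T           F              T                    F             T
F  F  F  T  |       F                   F                 T           F           T              F                    T             T
F  F  F  F  |       F                   F                 F           F           T              F                    T             T
Every row is T, so the formula is a tautology.

tautology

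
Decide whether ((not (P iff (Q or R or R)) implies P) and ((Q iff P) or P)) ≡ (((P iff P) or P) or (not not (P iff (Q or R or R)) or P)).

not equivalent

P | Q | R || φ | ψ
T | T | T || T | T
T | T | F || T | T
T | F | T || T | T
T | F | F || T | T
F | T | T || F | T
F | T | F || F | T
F | F | T || F | T
F | F | F || T | T
The columns differ at P=F, Q=T, R=T (φ=F, ψ=T), so they are not equivalent.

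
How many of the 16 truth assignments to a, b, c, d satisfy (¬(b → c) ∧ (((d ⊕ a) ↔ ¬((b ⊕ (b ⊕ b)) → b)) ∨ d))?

3

a | b | c | d | φ
- | - | - | - | -
T | T | T | T | F
T | T | T | F | F
T | T | F | T | T
T | T | F | F | F
T | F | T | T | F
T | F | T | F | F
T | F | F | T | F
T | F | F | F | F
F | T | T | T | F
F | T | T | F | F
F | T | F | T | T
F | T | F | F | T
F | F | T | T | F
F | F | T | F | F
F | F | F | T | F
F | F | F | F | F
The formula is true on 3 of the 16 rows.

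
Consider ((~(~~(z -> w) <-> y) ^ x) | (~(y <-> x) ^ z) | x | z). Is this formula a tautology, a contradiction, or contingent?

x | y | z | w | (z -> w) | ~(z -> w) | ~~(z -> w) | (~~(z -> w) <-> y) | ~(~~(z -> w) <-> y) | (~(~~(z -> w) <-> y) ^ x) | (y <-> x) | ~(y <-> x) | (~(y <-> x) ^ z) | φ
- | - | - | - | -------- | --------- | ---------- | ------------------ | ------------------- | ------------------------- | --------- | ---------- | ---------------- | -
1 | 1 | 1 | 1 |    1     |     0     |     1      |         1          |          0          |             1             |     1     |     0      |        1         | 1
1 | 1 | 1 | 0 |    0     |     1     |     0      |         0          |          1          |             0             |     1     |     0      |        1         | 1
1 | 1 | 0 | 1 |    1     |     0     |     1      |         1          |          0          |             1             |     1     |     0      |        0         | 1
1 | 1 | 0 | 0 |    1     |     0     |     1      |         1          |          0          |             1             |     1     |     0      |        0         | 1
1 | 0 | 1 | 1 |    1     |     0     |     1      |         0          |          1          |             0             |     0     |     1      |        0         | 1
1 | 0 | 1 | 0 |    0     |     1     |     0      |         1          |          0          |             1             |     0     |     1      |        0         | 1
1 | 0 | 0 | 1 |    1     |     0     |     1      |         0          |          1          |             0             |     0     |     1      |        1         | 1
1 | 0 | 0 | 0 |    1     |     0     |     1      |         0          |          1          |             0             |     0     |     1      |        1         | 1
0 | 1 | 1 | 1 |    1     |     0     |     1      |         1          |          0          |             0             |     0     |     1      |        0         | 1
0 | 1 | 1 | 0 |    0     |     1     |     0      |         0          |          1          |             1             |     0     |     1      |        0         | 1
0 | 1 | 0 | 1 |    1     |     0     |     1      |         1          |          0          |             0             |     0     |     1      |        1         | 1
0 | 1 | 0 | 0 |    1     |     0     |     1      |         1          |          0          |             0             |     0     |     1      |        1         | 1
0 | 0 | 1 | 1 |    1     |     0     |     1      |         0          |          1          |             1             |     1     |     0      |        1         | 1
0 | 0 | 1 | 0 |    0     |     1     |     0      |         1          |          0          |             0             |     1     |     0      |        1         | 1
0 | 0 | 0 | 1 |    1     |     0     |     1      |         0          |          1          |             1             |     1     |     0      |        0         | 1
0 | 0 | 0 | 0 |    1     |     0     |     1      |         0          |          1          |             1             |     1     |     0      |        0         | 1
Every row is 1, so the formula is a tautology.

tautology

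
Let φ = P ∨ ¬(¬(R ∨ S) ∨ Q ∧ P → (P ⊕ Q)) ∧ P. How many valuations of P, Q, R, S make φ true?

  P   |   Q   |   R   |   S   | (R ∨ S) | ¬(R ∨ S) | (Q ∧ P) | (¬(R ∨ S) ∨ (Q ∧ P)) | (P ⊕ Q) |   φ  
----- | ----- | ----- | ----- | ------- | -------- | ------- | -------------------- | ------- | -----
 True |  True |  True |  True |   True  |  False   |   True  |         True         |  False  |  True
 True |  True |  True | False |   True  |  False   |   True  |         True         |  False  |  True
 True |  True | False |  True |   True  |  False   |   True  |         True         |  False  |  True
 True |  True | False | False |  False  |   True   |   True  |         True         |  False  |  True
 True | False |  True |  True |   True  |  False   |  False  |        False         |   True  |  True
 True | False |  True | False |   True  |  False   |  False  |        False         |   True  |  True
 True | False | False |  True |   True  |  False   |  False  |        False         |   True  |  True
 True | False | False | False |  False  |   True   |  False  |         True         |   True  |  True
False |  True |  True |  True |   True  |  False   |  False  |        False         |   True  | False
False |  True |  True | False |   True  |  False   |  False  |        False         |   True  | False
False |  True | False |  True |   True  |  False   |  False  |        False         |   True  | False
False |  True | False | False |  False  |   True   |  False  |         True         |   True  | False
False | False |  True |  True |   True  |  False   |  False  |        False         |  False  | False
False | False |  True | False |   True  |  False   |  False  |        False         |  False  | False
False | False | False |  True |   True  |  False   |  False  |        False         |  False  | False
False | False | False | False |  False  |   True   |  False  |         True         |  False  | False
The formula is true on 8 of the 16 rows.

8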